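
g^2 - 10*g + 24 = (g - 6)*(g - 4)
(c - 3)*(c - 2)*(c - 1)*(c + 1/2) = c^4 - 11*c^3/2 + 8*c^2 - c/2 - 3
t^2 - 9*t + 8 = (t - 8)*(t - 1)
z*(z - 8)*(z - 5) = z^3 - 13*z^2 + 40*z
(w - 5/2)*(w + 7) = w^2 + 9*w/2 - 35/2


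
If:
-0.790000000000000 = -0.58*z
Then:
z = 1.36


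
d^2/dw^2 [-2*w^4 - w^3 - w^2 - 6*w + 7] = -24*w^2 - 6*w - 2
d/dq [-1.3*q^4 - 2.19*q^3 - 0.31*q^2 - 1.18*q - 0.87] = -5.2*q^3 - 6.57*q^2 - 0.62*q - 1.18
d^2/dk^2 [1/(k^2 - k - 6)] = 2*(k^2 - k - (2*k - 1)^2 - 6)/(-k^2 + k + 6)^3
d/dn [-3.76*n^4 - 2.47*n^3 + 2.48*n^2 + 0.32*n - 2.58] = -15.04*n^3 - 7.41*n^2 + 4.96*n + 0.32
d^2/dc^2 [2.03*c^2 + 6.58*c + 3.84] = 4.06000000000000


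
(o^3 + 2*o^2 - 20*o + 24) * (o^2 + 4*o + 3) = o^5 + 6*o^4 - 9*o^3 - 50*o^2 + 36*o + 72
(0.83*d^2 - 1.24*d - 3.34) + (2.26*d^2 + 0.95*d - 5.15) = 3.09*d^2 - 0.29*d - 8.49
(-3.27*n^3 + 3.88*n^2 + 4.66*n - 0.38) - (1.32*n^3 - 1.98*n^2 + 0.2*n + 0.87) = -4.59*n^3 + 5.86*n^2 + 4.46*n - 1.25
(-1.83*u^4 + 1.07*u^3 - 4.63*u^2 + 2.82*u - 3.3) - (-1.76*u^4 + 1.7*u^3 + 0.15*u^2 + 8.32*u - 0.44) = -0.0700000000000001*u^4 - 0.63*u^3 - 4.78*u^2 - 5.5*u - 2.86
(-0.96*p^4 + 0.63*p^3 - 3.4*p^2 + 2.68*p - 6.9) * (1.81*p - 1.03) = -1.7376*p^5 + 2.1291*p^4 - 6.8029*p^3 + 8.3528*p^2 - 15.2494*p + 7.107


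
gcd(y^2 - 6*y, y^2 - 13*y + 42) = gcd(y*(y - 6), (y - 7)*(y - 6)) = y - 6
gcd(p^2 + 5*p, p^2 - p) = p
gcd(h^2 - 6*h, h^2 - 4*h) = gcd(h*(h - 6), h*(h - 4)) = h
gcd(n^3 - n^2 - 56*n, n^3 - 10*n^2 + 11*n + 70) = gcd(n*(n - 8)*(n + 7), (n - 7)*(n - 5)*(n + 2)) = 1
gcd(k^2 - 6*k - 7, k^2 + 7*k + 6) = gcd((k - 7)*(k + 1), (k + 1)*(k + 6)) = k + 1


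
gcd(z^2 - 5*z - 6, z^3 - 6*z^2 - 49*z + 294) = z - 6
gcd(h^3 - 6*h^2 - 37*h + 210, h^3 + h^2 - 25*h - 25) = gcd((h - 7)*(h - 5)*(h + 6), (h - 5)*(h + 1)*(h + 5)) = h - 5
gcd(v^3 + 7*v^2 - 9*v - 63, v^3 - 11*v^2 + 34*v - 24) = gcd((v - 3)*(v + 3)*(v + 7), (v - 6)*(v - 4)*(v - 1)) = 1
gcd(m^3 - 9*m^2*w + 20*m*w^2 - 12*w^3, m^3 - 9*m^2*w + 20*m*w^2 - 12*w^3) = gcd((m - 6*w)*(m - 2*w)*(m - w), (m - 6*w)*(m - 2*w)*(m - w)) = -m^3 + 9*m^2*w - 20*m*w^2 + 12*w^3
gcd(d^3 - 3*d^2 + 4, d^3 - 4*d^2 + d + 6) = d^2 - d - 2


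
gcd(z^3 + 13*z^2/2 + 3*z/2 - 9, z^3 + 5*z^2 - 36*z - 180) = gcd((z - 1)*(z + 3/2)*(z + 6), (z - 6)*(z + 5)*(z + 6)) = z + 6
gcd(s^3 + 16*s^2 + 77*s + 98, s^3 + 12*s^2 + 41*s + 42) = s^2 + 9*s + 14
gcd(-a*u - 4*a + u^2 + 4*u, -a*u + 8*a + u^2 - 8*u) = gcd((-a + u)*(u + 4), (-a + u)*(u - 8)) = -a + u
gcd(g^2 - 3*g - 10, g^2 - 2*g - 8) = g + 2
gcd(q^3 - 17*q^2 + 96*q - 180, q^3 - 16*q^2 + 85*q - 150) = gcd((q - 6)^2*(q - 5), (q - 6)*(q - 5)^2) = q^2 - 11*q + 30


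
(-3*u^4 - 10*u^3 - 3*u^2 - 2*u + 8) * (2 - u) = 3*u^5 + 4*u^4 - 17*u^3 - 4*u^2 - 12*u + 16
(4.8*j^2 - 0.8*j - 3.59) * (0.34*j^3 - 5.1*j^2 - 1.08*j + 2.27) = 1.632*j^5 - 24.752*j^4 - 2.3246*j^3 + 30.069*j^2 + 2.0612*j - 8.1493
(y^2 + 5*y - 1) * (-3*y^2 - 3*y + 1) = -3*y^4 - 18*y^3 - 11*y^2 + 8*y - 1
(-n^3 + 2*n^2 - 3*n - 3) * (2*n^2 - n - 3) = -2*n^5 + 5*n^4 - 5*n^3 - 9*n^2 + 12*n + 9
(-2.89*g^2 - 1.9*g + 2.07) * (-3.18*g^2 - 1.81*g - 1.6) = 9.1902*g^4 + 11.2729*g^3 + 1.4804*g^2 - 0.7067*g - 3.312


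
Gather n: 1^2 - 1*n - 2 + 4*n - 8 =3*n - 9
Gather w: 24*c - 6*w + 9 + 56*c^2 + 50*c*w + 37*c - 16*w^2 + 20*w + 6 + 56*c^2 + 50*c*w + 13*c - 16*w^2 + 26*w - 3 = 112*c^2 + 74*c - 32*w^2 + w*(100*c + 40) + 12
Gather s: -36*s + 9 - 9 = -36*s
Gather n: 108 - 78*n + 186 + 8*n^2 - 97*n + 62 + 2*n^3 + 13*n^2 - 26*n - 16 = 2*n^3 + 21*n^2 - 201*n + 340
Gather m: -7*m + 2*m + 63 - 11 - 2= 50 - 5*m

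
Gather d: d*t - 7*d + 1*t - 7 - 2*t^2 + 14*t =d*(t - 7) - 2*t^2 + 15*t - 7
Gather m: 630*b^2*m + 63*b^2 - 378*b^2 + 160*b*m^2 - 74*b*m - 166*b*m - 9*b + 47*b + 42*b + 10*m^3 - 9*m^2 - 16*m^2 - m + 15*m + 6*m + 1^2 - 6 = -315*b^2 + 80*b + 10*m^3 + m^2*(160*b - 25) + m*(630*b^2 - 240*b + 20) - 5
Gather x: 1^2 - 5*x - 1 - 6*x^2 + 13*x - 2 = -6*x^2 + 8*x - 2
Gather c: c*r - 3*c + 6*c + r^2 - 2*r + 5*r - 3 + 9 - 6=c*(r + 3) + r^2 + 3*r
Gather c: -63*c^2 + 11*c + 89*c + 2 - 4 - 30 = -63*c^2 + 100*c - 32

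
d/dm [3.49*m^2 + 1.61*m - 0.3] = 6.98*m + 1.61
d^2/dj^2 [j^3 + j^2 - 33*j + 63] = 6*j + 2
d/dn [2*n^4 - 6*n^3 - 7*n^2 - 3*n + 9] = 8*n^3 - 18*n^2 - 14*n - 3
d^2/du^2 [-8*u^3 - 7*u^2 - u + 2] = -48*u - 14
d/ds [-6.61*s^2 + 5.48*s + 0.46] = 5.48 - 13.22*s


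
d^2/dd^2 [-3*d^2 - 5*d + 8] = -6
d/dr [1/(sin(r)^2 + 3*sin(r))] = -(2*sin(r) + 3)*cos(r)/((sin(r) + 3)^2*sin(r)^2)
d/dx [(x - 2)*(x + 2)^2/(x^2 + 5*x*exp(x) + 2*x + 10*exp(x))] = (-5*x^2*exp(x) + x^2 + 10*x*exp(x) + 20*exp(x) + 4)/(x^2 + 10*x*exp(x) + 25*exp(2*x))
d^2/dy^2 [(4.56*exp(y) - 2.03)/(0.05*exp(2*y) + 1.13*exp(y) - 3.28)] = (0.0114*exp(4*y) - 0.27794*exp(3*y) + 4.142955*exp(2*y) + 12.977397*exp(y) + 41.534312)*exp(y)/(0.000125*exp(6*y) + 0.008475*exp(5*y) + 0.166935*exp(4*y) + 0.330977*exp(3*y) - 10.950936*exp(2*y) + 36.470976*exp(y) - 35.287552)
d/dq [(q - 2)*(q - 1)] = 2*q - 3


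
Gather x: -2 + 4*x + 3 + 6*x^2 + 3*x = 6*x^2 + 7*x + 1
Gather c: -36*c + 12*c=-24*c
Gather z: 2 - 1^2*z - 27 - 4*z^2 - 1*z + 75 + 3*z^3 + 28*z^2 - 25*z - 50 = 3*z^3 + 24*z^2 - 27*z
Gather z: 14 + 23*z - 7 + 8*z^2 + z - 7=8*z^2 + 24*z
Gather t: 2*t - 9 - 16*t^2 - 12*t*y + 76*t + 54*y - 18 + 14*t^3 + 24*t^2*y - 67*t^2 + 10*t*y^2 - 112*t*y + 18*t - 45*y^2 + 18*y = 14*t^3 + t^2*(24*y - 83) + t*(10*y^2 - 124*y + 96) - 45*y^2 + 72*y - 27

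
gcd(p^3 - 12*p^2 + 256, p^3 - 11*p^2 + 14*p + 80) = p - 8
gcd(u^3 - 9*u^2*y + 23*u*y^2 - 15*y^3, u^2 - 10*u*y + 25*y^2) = -u + 5*y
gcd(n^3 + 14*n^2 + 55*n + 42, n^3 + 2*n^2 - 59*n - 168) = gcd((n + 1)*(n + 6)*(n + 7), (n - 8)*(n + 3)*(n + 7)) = n + 7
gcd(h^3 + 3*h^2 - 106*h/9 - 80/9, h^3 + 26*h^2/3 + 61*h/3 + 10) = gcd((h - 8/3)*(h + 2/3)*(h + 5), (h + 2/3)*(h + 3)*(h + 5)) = h^2 + 17*h/3 + 10/3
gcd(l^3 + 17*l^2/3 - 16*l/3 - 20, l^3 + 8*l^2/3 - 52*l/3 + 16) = l^2 + 4*l - 12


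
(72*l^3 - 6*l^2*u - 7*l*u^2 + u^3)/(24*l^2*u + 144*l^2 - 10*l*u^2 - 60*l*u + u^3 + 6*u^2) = (3*l + u)/(u + 6)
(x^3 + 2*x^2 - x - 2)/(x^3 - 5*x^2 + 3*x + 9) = (x^2 + x - 2)/(x^2 - 6*x + 9)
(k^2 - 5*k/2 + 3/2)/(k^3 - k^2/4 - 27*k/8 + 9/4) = 4*(k - 1)/(4*k^2 + 5*k - 6)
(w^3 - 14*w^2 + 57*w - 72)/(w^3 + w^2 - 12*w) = (w^2 - 11*w + 24)/(w*(w + 4))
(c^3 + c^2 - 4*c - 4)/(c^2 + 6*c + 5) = (c^2 - 4)/(c + 5)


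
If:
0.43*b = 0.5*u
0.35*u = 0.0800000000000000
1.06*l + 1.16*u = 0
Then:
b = 0.27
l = -0.25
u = 0.23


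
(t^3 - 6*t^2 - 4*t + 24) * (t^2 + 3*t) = t^5 - 3*t^4 - 22*t^3 + 12*t^2 + 72*t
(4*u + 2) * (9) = 36*u + 18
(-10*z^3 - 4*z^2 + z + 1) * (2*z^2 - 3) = -20*z^5 - 8*z^4 + 32*z^3 + 14*z^2 - 3*z - 3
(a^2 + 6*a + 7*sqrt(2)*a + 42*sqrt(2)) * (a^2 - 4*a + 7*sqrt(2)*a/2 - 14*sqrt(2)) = a^4 + 2*a^3 + 21*sqrt(2)*a^3/2 + 25*a^2 + 21*sqrt(2)*a^2 - 252*sqrt(2)*a + 98*a - 1176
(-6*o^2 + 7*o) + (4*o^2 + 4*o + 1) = -2*o^2 + 11*o + 1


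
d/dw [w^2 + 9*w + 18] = 2*w + 9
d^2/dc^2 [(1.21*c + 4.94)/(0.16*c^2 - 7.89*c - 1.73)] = ((17.513 - 1.1616*c)*(-0.16*c^2 + 7.89*c + 1.73) - (0.32*c - 7.89)*(0.64*c - 15.78)*(1.21*c + 4.94))/(-0.16*c^2 + 7.89*c + 1.73)^3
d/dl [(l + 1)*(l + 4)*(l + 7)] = 3*l^2 + 24*l + 39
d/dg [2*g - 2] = 2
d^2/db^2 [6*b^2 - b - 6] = 12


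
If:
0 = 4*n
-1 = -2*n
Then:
No Solution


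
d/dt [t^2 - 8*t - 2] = 2*t - 8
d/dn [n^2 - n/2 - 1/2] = 2*n - 1/2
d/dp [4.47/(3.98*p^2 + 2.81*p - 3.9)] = (-35.5812*p - 12.5607)/(3.98*p^2 + 2.81*p - 3.9)^2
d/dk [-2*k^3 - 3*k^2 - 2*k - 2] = -6*k^2 - 6*k - 2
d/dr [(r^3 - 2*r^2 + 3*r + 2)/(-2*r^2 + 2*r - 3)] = (-2*r^4 + 4*r^3 - 7*r^2 + 20*r - 13)/(4*r^4 - 8*r^3 + 16*r^2 - 12*r + 9)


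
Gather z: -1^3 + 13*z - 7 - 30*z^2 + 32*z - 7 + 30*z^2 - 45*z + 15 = 0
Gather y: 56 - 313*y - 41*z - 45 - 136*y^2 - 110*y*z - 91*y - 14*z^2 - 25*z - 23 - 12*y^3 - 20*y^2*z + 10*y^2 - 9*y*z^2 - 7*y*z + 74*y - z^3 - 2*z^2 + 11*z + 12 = -12*y^3 + y^2*(-20*z - 126) + y*(-9*z^2 - 117*z - 330) - z^3 - 16*z^2 - 55*z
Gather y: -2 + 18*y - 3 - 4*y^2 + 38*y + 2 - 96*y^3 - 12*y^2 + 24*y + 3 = -96*y^3 - 16*y^2 + 80*y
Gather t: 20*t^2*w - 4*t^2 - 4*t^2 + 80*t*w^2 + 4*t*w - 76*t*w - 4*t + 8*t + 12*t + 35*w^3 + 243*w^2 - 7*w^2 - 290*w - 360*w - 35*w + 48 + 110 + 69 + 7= t^2*(20*w - 8) + t*(80*w^2 - 72*w + 16) + 35*w^3 + 236*w^2 - 685*w + 234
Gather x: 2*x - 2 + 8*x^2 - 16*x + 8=8*x^2 - 14*x + 6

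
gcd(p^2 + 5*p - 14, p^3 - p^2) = 1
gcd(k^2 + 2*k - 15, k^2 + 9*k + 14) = 1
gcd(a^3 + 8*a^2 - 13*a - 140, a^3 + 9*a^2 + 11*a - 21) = a + 7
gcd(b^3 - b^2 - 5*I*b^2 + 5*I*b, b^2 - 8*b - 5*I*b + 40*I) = b - 5*I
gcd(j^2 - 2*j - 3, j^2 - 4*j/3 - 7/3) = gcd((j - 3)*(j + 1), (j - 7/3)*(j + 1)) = j + 1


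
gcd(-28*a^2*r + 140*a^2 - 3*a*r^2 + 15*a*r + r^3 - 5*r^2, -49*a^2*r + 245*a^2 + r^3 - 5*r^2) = -7*a*r + 35*a + r^2 - 5*r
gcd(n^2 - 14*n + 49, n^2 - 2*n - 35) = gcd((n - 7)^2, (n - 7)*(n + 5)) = n - 7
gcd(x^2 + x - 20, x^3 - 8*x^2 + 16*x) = x - 4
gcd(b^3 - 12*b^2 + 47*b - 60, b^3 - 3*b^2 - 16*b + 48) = b^2 - 7*b + 12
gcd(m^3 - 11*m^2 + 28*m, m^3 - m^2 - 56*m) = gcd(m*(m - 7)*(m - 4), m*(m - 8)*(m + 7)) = m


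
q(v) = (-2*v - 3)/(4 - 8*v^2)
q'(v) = 16*v*(-2*v - 3)/(4 - 8*v^2)^2 - 2/(4 - 8*v^2) = (-2*v^2 - 6*v - 1)/(2*(4*v^4 - 4*v^2 + 1))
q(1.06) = 1.03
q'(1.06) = -3.09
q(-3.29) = -0.04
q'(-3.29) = -0.00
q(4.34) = 0.08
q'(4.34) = -0.02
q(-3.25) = -0.04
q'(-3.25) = -0.00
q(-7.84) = -0.03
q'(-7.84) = -0.00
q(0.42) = -1.48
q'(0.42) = -4.62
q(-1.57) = -0.01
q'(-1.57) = 0.11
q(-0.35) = -0.76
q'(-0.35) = 0.75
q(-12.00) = -0.02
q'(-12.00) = 0.00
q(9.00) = 0.03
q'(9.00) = 0.00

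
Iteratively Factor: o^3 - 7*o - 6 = (o + 1)*(o^2 - o - 6) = (o + 1)*(o + 2)*(o - 3)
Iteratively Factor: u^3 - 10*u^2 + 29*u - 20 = (u - 4)*(u^2 - 6*u + 5) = (u - 4)*(u - 1)*(u - 5)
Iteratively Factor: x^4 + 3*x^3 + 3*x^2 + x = (x)*(x^3 + 3*x^2 + 3*x + 1) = x*(x + 1)*(x^2 + 2*x + 1) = x*(x + 1)^2*(x + 1)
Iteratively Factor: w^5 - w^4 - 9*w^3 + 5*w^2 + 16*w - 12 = (w - 1)*(w^4 - 9*w^2 - 4*w + 12) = (w - 3)*(w - 1)*(w^3 + 3*w^2 - 4) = (w - 3)*(w - 1)*(w + 2)*(w^2 + w - 2) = (w - 3)*(w - 1)*(w + 2)^2*(w - 1)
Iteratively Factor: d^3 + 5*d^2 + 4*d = (d + 4)*(d^2 + d) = d*(d + 4)*(d + 1)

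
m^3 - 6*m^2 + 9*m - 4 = (m - 4)*(m - 1)^2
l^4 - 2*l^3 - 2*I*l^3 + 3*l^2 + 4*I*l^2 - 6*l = l*(l - 2)*(l - 3*I)*(l + I)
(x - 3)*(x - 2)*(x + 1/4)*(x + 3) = x^4 - 7*x^3/4 - 19*x^2/2 + 63*x/4 + 9/2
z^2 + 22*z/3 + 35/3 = (z + 7/3)*(z + 5)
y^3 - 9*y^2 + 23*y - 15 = (y - 5)*(y - 3)*(y - 1)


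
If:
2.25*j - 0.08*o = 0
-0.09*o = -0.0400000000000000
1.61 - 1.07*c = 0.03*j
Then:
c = 1.50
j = 0.02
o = 0.44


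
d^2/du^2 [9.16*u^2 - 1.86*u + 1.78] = 18.3200000000000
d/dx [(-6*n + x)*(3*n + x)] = -3*n + 2*x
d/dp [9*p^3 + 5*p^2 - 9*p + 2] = 27*p^2 + 10*p - 9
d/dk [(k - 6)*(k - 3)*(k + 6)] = 3*k^2 - 6*k - 36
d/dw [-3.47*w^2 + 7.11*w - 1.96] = 7.11 - 6.94*w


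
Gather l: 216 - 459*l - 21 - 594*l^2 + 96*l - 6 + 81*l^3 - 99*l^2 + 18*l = 81*l^3 - 693*l^2 - 345*l + 189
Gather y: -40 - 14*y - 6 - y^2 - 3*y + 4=-y^2 - 17*y - 42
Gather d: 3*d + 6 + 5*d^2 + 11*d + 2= 5*d^2 + 14*d + 8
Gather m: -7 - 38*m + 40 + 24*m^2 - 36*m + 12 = 24*m^2 - 74*m + 45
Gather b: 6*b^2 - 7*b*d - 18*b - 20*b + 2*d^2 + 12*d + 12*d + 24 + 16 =6*b^2 + b*(-7*d - 38) + 2*d^2 + 24*d + 40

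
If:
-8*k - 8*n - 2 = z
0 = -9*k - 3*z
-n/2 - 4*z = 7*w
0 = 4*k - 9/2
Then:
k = 9/8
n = -61/64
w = 1789/896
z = -27/8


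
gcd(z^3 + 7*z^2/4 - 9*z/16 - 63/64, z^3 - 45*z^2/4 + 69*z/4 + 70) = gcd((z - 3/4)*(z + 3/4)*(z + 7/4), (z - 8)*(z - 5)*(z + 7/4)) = z + 7/4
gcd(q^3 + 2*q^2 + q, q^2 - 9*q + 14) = 1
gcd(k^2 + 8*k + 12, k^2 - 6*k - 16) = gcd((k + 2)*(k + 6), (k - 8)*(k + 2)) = k + 2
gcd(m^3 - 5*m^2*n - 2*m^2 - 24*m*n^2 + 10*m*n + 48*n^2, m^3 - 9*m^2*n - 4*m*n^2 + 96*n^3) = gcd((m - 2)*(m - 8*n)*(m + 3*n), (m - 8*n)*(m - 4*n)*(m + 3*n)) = m^2 - 5*m*n - 24*n^2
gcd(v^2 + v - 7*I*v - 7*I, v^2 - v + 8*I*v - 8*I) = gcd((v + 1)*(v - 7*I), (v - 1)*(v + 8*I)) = 1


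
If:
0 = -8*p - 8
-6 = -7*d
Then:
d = 6/7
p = -1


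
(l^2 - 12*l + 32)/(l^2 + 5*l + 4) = (l^2 - 12*l + 32)/(l^2 + 5*l + 4)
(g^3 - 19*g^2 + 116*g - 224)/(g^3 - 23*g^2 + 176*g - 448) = (g - 4)/(g - 8)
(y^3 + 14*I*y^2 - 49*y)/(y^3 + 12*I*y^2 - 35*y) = (y + 7*I)/(y + 5*I)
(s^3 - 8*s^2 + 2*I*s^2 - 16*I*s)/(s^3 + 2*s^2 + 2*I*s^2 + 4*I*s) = (s - 8)/(s + 2)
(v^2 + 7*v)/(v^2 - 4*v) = (v + 7)/(v - 4)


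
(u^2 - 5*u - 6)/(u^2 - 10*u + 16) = (u^2 - 5*u - 6)/(u^2 - 10*u + 16)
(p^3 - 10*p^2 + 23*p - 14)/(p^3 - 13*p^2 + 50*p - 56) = (p - 1)/(p - 4)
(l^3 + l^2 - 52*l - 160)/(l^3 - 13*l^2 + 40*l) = (l^2 + 9*l + 20)/(l*(l - 5))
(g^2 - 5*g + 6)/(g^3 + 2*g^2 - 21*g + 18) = (g - 2)/(g^2 + 5*g - 6)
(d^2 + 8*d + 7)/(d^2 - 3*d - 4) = (d + 7)/(d - 4)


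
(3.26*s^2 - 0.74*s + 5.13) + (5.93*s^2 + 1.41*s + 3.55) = 9.19*s^2 + 0.67*s + 8.68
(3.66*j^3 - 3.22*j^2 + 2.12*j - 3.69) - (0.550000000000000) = 3.66*j^3 - 3.22*j^2 + 2.12*j - 4.24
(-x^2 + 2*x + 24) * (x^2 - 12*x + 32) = -x^4 + 14*x^3 - 32*x^2 - 224*x + 768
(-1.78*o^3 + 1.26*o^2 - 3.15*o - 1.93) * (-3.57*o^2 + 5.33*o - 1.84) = 6.3546*o^5 - 13.9856*o^4 + 21.2365*o^3 - 12.2178*o^2 - 4.4909*o + 3.5512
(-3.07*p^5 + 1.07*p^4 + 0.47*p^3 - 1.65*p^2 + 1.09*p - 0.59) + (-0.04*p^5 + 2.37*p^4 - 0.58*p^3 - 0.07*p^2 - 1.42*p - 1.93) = -3.11*p^5 + 3.44*p^4 - 0.11*p^3 - 1.72*p^2 - 0.33*p - 2.52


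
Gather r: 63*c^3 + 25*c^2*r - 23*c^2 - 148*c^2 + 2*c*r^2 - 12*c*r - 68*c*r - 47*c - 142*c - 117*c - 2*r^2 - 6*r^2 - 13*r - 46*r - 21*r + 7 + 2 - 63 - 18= 63*c^3 - 171*c^2 - 306*c + r^2*(2*c - 8) + r*(25*c^2 - 80*c - 80) - 72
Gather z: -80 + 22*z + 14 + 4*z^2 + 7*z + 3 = 4*z^2 + 29*z - 63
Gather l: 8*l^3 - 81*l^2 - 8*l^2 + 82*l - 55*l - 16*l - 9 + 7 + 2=8*l^3 - 89*l^2 + 11*l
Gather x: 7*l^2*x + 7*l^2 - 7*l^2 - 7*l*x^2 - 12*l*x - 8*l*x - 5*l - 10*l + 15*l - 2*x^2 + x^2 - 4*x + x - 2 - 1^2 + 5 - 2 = x^2*(-7*l - 1) + x*(7*l^2 - 20*l - 3)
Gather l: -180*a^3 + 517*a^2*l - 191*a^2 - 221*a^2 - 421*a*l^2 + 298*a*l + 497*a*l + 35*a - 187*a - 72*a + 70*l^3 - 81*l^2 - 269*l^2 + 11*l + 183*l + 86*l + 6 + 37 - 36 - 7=-180*a^3 - 412*a^2 - 224*a + 70*l^3 + l^2*(-421*a - 350) + l*(517*a^2 + 795*a + 280)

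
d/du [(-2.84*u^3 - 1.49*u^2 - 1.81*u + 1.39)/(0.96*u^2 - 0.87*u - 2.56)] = (-2.7264*u^4 + 4.9416*u^3 + 24.8451*u^2 + 4.96*u + 5.8429)/(0.9216*u^4 - 1.6704*u^3 - 4.1583*u^2 + 4.4544*u + 6.5536)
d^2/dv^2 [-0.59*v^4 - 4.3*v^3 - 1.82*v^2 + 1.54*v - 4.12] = -7.08*v^2 - 25.8*v - 3.64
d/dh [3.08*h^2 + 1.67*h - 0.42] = 6.16*h + 1.67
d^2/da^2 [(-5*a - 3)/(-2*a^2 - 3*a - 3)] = 2*((4*a + 3)^2*(5*a + 3) - 3*(10*a + 7)*(2*a^2 + 3*a + 3))/(2*a^2 + 3*a + 3)^3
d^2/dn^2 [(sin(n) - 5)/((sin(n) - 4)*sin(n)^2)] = (-4*sin(n) + 57 - 230/sin(n) + 236/sin(n)^2 + 352/sin(n)^3 - 480/sin(n)^4)/(sin(n) - 4)^3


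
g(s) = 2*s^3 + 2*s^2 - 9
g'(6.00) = 240.00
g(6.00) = 495.00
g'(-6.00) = 192.00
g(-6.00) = -369.00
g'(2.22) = 38.45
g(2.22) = 22.74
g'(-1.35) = 5.54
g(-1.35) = -10.28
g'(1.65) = 22.94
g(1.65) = 5.43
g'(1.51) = 19.72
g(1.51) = 2.45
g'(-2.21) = 20.46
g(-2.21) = -20.82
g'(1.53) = 20.17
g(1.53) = 2.84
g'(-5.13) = 137.38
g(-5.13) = -226.38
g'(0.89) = 8.31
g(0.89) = -6.01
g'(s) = 6*s^2 + 4*s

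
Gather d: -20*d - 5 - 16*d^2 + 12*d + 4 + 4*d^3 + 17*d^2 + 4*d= 4*d^3 + d^2 - 4*d - 1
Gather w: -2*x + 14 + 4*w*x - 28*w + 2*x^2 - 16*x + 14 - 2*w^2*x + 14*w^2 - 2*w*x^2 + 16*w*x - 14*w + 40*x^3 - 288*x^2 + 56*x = w^2*(14 - 2*x) + w*(-2*x^2 + 20*x - 42) + 40*x^3 - 286*x^2 + 38*x + 28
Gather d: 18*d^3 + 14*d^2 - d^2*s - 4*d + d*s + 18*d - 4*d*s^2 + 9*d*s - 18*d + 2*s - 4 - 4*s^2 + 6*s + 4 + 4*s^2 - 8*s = 18*d^3 + d^2*(14 - s) + d*(-4*s^2 + 10*s - 4)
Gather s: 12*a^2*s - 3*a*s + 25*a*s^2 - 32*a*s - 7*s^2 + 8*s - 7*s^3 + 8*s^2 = -7*s^3 + s^2*(25*a + 1) + s*(12*a^2 - 35*a + 8)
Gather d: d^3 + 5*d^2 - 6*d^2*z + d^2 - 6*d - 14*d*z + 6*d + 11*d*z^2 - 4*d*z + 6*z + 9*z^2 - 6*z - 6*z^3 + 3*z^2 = d^3 + d^2*(6 - 6*z) + d*(11*z^2 - 18*z) - 6*z^3 + 12*z^2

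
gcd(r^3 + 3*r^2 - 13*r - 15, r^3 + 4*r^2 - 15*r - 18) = r^2 - 2*r - 3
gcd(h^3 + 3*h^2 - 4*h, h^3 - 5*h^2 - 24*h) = h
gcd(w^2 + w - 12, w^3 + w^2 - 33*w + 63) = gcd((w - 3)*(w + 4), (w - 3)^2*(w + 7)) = w - 3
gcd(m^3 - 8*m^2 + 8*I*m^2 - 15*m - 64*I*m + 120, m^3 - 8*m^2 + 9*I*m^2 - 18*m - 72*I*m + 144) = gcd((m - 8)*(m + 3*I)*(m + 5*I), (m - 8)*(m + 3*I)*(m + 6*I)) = m^2 + m*(-8 + 3*I) - 24*I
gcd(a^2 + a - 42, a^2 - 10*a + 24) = a - 6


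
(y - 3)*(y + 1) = y^2 - 2*y - 3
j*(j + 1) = j^2 + j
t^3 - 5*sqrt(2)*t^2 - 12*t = t*(t - 6*sqrt(2))*(t + sqrt(2))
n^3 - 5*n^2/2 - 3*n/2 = n*(n - 3)*(n + 1/2)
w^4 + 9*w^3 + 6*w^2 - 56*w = w*(w - 2)*(w + 4)*(w + 7)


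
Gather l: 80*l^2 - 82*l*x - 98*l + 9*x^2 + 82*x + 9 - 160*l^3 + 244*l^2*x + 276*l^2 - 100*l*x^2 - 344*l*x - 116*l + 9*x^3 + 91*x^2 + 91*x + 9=-160*l^3 + l^2*(244*x + 356) + l*(-100*x^2 - 426*x - 214) + 9*x^3 + 100*x^2 + 173*x + 18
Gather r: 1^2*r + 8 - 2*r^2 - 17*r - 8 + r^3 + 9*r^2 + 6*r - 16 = r^3 + 7*r^2 - 10*r - 16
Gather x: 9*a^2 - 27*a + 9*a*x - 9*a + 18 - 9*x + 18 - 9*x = 9*a^2 - 36*a + x*(9*a - 18) + 36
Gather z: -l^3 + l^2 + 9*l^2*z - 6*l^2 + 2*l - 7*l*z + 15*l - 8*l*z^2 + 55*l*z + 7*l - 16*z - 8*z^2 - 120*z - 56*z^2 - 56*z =-l^3 - 5*l^2 + 24*l + z^2*(-8*l - 64) + z*(9*l^2 + 48*l - 192)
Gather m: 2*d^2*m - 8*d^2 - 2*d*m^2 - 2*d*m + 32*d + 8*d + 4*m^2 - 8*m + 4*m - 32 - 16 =-8*d^2 + 40*d + m^2*(4 - 2*d) + m*(2*d^2 - 2*d - 4) - 48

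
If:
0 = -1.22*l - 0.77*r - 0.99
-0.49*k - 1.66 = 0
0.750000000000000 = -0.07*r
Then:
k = -3.39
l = 5.95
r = -10.71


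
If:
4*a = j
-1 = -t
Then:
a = j/4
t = 1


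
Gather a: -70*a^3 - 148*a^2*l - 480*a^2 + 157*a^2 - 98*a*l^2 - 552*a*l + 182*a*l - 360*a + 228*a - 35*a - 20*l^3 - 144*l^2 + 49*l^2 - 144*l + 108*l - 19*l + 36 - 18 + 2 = -70*a^3 + a^2*(-148*l - 323) + a*(-98*l^2 - 370*l - 167) - 20*l^3 - 95*l^2 - 55*l + 20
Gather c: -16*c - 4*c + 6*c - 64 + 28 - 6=-14*c - 42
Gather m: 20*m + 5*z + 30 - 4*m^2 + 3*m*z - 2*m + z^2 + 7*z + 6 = -4*m^2 + m*(3*z + 18) + z^2 + 12*z + 36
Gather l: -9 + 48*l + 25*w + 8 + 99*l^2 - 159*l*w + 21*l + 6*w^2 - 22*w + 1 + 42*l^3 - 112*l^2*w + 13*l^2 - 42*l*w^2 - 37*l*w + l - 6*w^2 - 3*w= 42*l^3 + l^2*(112 - 112*w) + l*(-42*w^2 - 196*w + 70)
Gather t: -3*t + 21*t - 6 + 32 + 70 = 18*t + 96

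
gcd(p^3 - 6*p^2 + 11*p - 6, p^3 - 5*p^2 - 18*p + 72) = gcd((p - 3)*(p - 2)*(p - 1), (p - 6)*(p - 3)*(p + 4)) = p - 3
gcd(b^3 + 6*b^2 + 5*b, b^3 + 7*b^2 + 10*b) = b^2 + 5*b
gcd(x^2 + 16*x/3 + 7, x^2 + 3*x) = x + 3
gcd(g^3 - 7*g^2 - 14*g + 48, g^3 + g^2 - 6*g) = g^2 + g - 6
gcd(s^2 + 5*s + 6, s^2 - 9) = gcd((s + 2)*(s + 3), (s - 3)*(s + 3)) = s + 3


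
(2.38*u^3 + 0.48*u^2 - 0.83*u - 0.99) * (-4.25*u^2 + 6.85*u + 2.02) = -10.115*u^5 + 14.263*u^4 + 11.6231*u^3 - 0.5084*u^2 - 8.4581*u - 1.9998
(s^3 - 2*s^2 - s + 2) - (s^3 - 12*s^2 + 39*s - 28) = 10*s^2 - 40*s + 30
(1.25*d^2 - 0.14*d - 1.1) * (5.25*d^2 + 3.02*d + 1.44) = 6.5625*d^4 + 3.04*d^3 - 4.3978*d^2 - 3.5236*d - 1.584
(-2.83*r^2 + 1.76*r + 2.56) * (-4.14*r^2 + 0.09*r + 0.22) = 11.7162*r^4 - 7.5411*r^3 - 11.0626*r^2 + 0.6176*r + 0.5632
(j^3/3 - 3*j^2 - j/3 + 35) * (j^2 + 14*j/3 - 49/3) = j^5/3 - 13*j^4/9 - 178*j^3/9 + 742*j^2/9 + 1519*j/9 - 1715/3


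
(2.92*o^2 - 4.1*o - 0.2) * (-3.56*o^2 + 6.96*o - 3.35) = -10.3952*o^4 + 34.9192*o^3 - 37.606*o^2 + 12.343*o + 0.67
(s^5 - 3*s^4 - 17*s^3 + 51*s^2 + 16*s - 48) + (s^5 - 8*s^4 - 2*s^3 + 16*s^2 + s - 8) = 2*s^5 - 11*s^4 - 19*s^3 + 67*s^2 + 17*s - 56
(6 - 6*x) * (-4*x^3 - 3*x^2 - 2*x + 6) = 24*x^4 - 6*x^3 - 6*x^2 - 48*x + 36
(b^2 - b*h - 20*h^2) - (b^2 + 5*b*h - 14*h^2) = -6*b*h - 6*h^2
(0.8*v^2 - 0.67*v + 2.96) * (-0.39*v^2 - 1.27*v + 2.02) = -0.312*v^4 - 0.7547*v^3 + 1.3125*v^2 - 5.1126*v + 5.9792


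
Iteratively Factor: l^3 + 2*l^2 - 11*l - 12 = (l + 1)*(l^2 + l - 12) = (l - 3)*(l + 1)*(l + 4)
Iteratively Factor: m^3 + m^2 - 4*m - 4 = (m + 2)*(m^2 - m - 2) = (m + 1)*(m + 2)*(m - 2)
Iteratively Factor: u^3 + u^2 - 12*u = (u + 4)*(u^2 - 3*u) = u*(u + 4)*(u - 3)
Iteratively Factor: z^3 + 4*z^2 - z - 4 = (z + 4)*(z^2 - 1) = (z - 1)*(z + 4)*(z + 1)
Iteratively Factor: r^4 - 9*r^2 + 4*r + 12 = (r - 2)*(r^3 + 2*r^2 - 5*r - 6) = (r - 2)*(r + 1)*(r^2 + r - 6) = (r - 2)^2*(r + 1)*(r + 3)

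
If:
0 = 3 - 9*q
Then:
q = 1/3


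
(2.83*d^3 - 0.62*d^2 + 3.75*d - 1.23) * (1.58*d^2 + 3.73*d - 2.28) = 4.4714*d^5 + 9.5763*d^4 - 2.84*d^3 + 13.4577*d^2 - 13.1379*d + 2.8044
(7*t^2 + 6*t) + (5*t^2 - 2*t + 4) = 12*t^2 + 4*t + 4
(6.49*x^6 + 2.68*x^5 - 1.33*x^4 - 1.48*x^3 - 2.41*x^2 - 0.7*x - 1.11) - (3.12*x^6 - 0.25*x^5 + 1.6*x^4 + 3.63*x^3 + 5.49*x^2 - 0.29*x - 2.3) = 3.37*x^6 + 2.93*x^5 - 2.93*x^4 - 5.11*x^3 - 7.9*x^2 - 0.41*x + 1.19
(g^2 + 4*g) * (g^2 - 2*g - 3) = g^4 + 2*g^3 - 11*g^2 - 12*g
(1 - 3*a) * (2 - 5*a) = 15*a^2 - 11*a + 2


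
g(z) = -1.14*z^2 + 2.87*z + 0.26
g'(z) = 2.87 - 2.28*z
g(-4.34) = -33.67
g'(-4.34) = 12.77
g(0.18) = 0.74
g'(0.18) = 2.46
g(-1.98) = -9.89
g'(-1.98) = 7.38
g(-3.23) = -20.90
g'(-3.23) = 10.23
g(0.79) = 1.82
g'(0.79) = 1.07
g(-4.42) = -34.70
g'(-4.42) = 12.95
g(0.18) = 0.74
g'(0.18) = 2.46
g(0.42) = 1.26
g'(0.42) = 1.91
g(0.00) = 0.26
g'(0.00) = 2.87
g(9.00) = -66.25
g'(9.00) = -17.65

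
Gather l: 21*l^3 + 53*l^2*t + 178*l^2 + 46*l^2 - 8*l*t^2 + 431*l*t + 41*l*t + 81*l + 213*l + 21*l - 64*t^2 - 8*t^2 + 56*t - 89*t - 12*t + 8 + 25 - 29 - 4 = 21*l^3 + l^2*(53*t + 224) + l*(-8*t^2 + 472*t + 315) - 72*t^2 - 45*t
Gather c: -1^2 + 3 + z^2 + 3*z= z^2 + 3*z + 2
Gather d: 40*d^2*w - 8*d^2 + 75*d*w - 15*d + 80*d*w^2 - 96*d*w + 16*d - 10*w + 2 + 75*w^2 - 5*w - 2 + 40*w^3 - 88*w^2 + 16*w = d^2*(40*w - 8) + d*(80*w^2 - 21*w + 1) + 40*w^3 - 13*w^2 + w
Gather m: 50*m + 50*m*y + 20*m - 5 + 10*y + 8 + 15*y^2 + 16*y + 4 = m*(50*y + 70) + 15*y^2 + 26*y + 7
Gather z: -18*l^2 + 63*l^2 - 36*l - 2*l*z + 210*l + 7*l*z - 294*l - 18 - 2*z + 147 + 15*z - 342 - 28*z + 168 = 45*l^2 - 120*l + z*(5*l - 15) - 45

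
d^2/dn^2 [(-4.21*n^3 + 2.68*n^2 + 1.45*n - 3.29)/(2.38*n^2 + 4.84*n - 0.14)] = (-2.8421709430404e-14*n^5 - 1.13686837721616e-13*n^4 - 245.365248*n^3 - 89.3412240000001*n^2 - 224.985264*n - 154.262808)/(13.481272*n^6 + 82.247088*n^5 + 164.879736*n^4 + 103.703776*n^3 - 9.698808*n^2 + 0.284592*n - 0.002744)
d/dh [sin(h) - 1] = cos(h)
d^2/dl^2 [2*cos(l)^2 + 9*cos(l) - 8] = -9*cos(l) - 4*cos(2*l)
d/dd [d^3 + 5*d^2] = d*(3*d + 10)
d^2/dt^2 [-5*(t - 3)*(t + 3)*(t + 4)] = -30*t - 40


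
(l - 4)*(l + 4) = l^2 - 16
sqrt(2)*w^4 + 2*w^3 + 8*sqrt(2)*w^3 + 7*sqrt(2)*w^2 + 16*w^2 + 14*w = w*(w + 7)*(w + sqrt(2))*(sqrt(2)*w + sqrt(2))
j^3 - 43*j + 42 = (j - 6)*(j - 1)*(j + 7)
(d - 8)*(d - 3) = d^2 - 11*d + 24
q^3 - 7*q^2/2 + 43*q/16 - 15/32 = (q - 5/2)*(q - 3/4)*(q - 1/4)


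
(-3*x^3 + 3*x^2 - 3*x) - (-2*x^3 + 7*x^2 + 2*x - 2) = -x^3 - 4*x^2 - 5*x + 2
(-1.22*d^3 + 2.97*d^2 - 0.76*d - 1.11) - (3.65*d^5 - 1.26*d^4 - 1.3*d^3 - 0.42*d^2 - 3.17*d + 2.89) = -3.65*d^5 + 1.26*d^4 + 0.0800000000000001*d^3 + 3.39*d^2 + 2.41*d - 4.0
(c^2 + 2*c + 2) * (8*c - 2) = 8*c^3 + 14*c^2 + 12*c - 4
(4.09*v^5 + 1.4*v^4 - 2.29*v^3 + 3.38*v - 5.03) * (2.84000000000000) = 11.6156*v^5 + 3.976*v^4 - 6.5036*v^3 + 9.5992*v - 14.2852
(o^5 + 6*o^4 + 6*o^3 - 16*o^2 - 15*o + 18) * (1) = o^5 + 6*o^4 + 6*o^3 - 16*o^2 - 15*o + 18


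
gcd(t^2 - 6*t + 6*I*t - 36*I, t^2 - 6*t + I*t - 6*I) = t - 6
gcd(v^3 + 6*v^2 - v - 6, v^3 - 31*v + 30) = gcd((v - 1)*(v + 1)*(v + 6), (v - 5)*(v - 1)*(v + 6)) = v^2 + 5*v - 6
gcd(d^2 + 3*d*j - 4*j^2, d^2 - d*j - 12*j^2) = 1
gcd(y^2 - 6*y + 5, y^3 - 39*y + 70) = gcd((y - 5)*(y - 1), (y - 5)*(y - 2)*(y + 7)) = y - 5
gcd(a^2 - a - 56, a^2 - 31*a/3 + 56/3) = a - 8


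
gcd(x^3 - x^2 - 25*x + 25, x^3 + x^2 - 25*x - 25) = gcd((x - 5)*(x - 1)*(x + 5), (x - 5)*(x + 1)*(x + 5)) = x^2 - 25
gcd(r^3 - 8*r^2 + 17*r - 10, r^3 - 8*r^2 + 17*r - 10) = r^3 - 8*r^2 + 17*r - 10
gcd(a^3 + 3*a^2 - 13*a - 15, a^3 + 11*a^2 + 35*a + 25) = a^2 + 6*a + 5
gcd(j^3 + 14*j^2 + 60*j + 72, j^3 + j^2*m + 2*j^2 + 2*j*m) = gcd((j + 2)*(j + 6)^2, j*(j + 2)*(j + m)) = j + 2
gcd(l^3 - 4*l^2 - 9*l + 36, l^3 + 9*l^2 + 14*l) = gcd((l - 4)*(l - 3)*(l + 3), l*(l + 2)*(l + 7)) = 1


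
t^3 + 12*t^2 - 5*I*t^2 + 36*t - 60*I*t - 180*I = (t + 6)^2*(t - 5*I)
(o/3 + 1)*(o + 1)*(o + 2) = o^3/3 + 2*o^2 + 11*o/3 + 2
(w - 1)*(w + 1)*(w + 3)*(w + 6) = w^4 + 9*w^3 + 17*w^2 - 9*w - 18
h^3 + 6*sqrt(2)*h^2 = h^2*(h + 6*sqrt(2))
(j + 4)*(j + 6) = j^2 + 10*j + 24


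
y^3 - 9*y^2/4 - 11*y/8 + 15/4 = (y - 2)*(y - 3/2)*(y + 5/4)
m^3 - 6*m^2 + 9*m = m*(m - 3)^2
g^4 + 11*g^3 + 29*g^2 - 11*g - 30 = (g - 1)*(g + 1)*(g + 5)*(g + 6)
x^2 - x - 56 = (x - 8)*(x + 7)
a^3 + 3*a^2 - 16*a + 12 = (a - 2)*(a - 1)*(a + 6)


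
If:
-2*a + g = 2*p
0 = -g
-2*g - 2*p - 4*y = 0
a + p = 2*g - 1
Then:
No Solution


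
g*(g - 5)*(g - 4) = g^3 - 9*g^2 + 20*g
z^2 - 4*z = z*(z - 4)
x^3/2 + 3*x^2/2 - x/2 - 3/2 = (x/2 + 1/2)*(x - 1)*(x + 3)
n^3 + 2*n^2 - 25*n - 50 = (n - 5)*(n + 2)*(n + 5)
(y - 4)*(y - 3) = y^2 - 7*y + 12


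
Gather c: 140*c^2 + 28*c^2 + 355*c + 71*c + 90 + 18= 168*c^2 + 426*c + 108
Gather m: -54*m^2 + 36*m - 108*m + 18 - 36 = -54*m^2 - 72*m - 18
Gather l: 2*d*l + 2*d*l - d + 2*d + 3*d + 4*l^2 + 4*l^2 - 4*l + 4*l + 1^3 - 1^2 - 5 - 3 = 4*d*l + 4*d + 8*l^2 - 8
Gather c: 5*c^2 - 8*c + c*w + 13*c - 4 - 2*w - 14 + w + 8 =5*c^2 + c*(w + 5) - w - 10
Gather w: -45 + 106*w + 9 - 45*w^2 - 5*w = -45*w^2 + 101*w - 36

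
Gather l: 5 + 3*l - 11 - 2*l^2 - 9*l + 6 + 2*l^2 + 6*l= 0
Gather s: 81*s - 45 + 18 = 81*s - 27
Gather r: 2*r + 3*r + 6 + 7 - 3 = 5*r + 10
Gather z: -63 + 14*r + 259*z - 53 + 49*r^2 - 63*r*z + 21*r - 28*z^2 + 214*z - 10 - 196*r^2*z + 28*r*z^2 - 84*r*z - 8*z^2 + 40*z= 49*r^2 + 35*r + z^2*(28*r - 36) + z*(-196*r^2 - 147*r + 513) - 126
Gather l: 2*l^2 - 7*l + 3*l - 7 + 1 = 2*l^2 - 4*l - 6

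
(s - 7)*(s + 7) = s^2 - 49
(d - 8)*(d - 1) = d^2 - 9*d + 8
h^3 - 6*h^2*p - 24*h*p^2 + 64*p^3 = (h - 8*p)*(h - 2*p)*(h + 4*p)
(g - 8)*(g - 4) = g^2 - 12*g + 32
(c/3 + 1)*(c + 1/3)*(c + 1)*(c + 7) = c^4/3 + 34*c^3/9 + 104*c^2/9 + 94*c/9 + 7/3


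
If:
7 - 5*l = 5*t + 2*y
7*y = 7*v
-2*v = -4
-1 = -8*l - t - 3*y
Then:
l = -4/5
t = 7/5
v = 2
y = 2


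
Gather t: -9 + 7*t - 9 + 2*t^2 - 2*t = 2*t^2 + 5*t - 18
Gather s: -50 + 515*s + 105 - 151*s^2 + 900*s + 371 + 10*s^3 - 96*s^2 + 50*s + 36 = 10*s^3 - 247*s^2 + 1465*s + 462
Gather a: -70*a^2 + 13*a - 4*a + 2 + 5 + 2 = -70*a^2 + 9*a + 9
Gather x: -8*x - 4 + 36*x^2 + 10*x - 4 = 36*x^2 + 2*x - 8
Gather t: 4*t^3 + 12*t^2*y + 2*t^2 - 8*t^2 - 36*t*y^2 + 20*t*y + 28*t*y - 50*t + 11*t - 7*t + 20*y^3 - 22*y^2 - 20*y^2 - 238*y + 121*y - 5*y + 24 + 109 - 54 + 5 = 4*t^3 + t^2*(12*y - 6) + t*(-36*y^2 + 48*y - 46) + 20*y^3 - 42*y^2 - 122*y + 84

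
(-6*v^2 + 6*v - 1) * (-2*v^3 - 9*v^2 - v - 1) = 12*v^5 + 42*v^4 - 46*v^3 + 9*v^2 - 5*v + 1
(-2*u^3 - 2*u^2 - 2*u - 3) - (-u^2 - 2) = -2*u^3 - u^2 - 2*u - 1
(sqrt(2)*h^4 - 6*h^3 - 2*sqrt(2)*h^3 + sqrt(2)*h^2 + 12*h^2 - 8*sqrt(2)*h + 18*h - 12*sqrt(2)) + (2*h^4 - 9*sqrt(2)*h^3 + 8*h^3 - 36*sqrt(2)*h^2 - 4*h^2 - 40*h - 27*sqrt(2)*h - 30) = sqrt(2)*h^4 + 2*h^4 - 11*sqrt(2)*h^3 + 2*h^3 - 35*sqrt(2)*h^2 + 8*h^2 - 35*sqrt(2)*h - 22*h - 30 - 12*sqrt(2)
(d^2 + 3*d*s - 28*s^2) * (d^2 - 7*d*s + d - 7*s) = d^4 - 4*d^3*s + d^3 - 49*d^2*s^2 - 4*d^2*s + 196*d*s^3 - 49*d*s^2 + 196*s^3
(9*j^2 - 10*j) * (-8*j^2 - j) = -72*j^4 + 71*j^3 + 10*j^2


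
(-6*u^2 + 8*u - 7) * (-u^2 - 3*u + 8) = 6*u^4 + 10*u^3 - 65*u^2 + 85*u - 56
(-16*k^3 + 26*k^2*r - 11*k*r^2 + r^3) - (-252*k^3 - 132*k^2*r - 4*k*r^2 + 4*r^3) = 236*k^3 + 158*k^2*r - 7*k*r^2 - 3*r^3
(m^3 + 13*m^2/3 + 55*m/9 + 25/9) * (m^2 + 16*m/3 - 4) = m^5 + 29*m^4/3 + 227*m^3/9 + 487*m^2/27 - 260*m/27 - 100/9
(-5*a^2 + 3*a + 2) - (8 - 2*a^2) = -3*a^2 + 3*a - 6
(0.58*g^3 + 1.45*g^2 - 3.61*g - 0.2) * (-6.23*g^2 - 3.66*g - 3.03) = -3.6134*g^5 - 11.1563*g^4 + 15.4259*g^3 + 10.0651*g^2 + 11.6703*g + 0.606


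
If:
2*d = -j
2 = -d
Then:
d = -2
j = 4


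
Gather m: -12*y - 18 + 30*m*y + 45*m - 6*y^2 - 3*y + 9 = m*(30*y + 45) - 6*y^2 - 15*y - 9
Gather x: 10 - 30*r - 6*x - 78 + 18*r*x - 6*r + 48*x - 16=-36*r + x*(18*r + 42) - 84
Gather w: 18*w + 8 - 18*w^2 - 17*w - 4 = -18*w^2 + w + 4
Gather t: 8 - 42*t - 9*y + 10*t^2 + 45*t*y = 10*t^2 + t*(45*y - 42) - 9*y + 8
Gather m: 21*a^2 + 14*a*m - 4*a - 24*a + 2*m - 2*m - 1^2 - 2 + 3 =21*a^2 + 14*a*m - 28*a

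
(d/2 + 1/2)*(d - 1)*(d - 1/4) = d^3/2 - d^2/8 - d/2 + 1/8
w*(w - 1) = w^2 - w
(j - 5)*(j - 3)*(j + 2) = j^3 - 6*j^2 - j + 30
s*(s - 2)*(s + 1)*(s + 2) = s^4 + s^3 - 4*s^2 - 4*s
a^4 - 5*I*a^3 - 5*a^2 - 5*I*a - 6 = (a - 3*I)*(a - 2*I)*(a - I)*(a + I)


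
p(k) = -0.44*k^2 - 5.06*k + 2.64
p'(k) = -0.88*k - 5.06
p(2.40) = -12.04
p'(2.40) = -7.17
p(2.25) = -10.97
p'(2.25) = -7.04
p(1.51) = -6.00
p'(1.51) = -6.39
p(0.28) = 1.19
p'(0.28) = -5.31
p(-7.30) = 16.13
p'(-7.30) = 1.36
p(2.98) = -16.35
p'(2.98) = -7.68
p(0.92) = -2.39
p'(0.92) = -5.87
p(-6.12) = 17.13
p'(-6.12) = 0.33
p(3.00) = -16.50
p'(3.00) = -7.70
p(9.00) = -78.54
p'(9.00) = -12.98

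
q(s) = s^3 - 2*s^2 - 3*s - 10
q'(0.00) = -3.00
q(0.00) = -10.00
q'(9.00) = 204.00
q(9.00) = 530.00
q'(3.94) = 27.81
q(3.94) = 8.30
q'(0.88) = -4.20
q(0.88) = -13.51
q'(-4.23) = 67.60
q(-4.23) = -108.78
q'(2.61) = 7.00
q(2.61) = -13.67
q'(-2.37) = 23.33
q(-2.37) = -27.44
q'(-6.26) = 139.60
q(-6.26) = -314.91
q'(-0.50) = -0.25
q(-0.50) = -9.12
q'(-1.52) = 10.01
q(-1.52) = -13.57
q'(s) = 3*s^2 - 4*s - 3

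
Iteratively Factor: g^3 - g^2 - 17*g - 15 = (g - 5)*(g^2 + 4*g + 3) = (g - 5)*(g + 1)*(g + 3)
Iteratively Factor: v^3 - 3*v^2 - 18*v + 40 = (v - 2)*(v^2 - v - 20) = (v - 2)*(v + 4)*(v - 5)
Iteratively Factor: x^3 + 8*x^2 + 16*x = (x + 4)*(x^2 + 4*x) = (x + 4)^2*(x)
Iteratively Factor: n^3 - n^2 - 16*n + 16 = (n + 4)*(n^2 - 5*n + 4) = (n - 1)*(n + 4)*(n - 4)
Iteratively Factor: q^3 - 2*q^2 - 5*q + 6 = (q - 1)*(q^2 - q - 6) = (q - 1)*(q + 2)*(q - 3)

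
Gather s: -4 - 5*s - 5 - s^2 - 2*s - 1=-s^2 - 7*s - 10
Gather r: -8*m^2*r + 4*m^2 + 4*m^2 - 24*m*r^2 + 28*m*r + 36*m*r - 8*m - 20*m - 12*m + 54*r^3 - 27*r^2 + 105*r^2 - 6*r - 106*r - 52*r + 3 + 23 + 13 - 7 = 8*m^2 - 40*m + 54*r^3 + r^2*(78 - 24*m) + r*(-8*m^2 + 64*m - 164) + 32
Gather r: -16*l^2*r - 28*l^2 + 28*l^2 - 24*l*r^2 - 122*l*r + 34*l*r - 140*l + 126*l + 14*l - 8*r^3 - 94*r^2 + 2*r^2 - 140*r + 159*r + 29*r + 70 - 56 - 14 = -8*r^3 + r^2*(-24*l - 92) + r*(-16*l^2 - 88*l + 48)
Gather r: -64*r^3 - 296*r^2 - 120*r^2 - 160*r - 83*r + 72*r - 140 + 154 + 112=-64*r^3 - 416*r^2 - 171*r + 126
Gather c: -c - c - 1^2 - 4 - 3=-2*c - 8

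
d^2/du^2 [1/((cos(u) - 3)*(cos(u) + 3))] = 2*(-2*sin(u)^4 + 19*sin(u)^2 - 8)/((cos(u) - 3)^3*(cos(u) + 3)^3)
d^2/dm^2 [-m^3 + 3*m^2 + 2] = 6 - 6*m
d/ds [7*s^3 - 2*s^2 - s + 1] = 21*s^2 - 4*s - 1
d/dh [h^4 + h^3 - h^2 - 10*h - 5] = 4*h^3 + 3*h^2 - 2*h - 10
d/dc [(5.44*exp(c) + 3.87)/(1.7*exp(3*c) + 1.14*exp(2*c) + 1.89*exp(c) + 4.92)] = (-18.496*exp(3*c) - 25.9386*exp(2*c) - 8.8236*exp(c) + 19.4505)*exp(c)/(2.89*exp(6*c) + 3.876*exp(5*c) + 7.7256*exp(4*c) + 21.0372*exp(3*c) + 14.7897*exp(2*c) + 18.5976*exp(c) + 24.2064)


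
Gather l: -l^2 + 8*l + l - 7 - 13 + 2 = -l^2 + 9*l - 18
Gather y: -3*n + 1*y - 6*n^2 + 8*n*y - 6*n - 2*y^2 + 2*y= -6*n^2 - 9*n - 2*y^2 + y*(8*n + 3)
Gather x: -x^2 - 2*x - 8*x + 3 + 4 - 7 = -x^2 - 10*x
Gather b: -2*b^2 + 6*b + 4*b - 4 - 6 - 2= -2*b^2 + 10*b - 12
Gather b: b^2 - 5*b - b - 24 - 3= b^2 - 6*b - 27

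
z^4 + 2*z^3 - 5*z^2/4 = z^2*(z - 1/2)*(z + 5/2)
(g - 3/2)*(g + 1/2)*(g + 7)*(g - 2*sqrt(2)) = g^4 - 2*sqrt(2)*g^3 + 6*g^3 - 12*sqrt(2)*g^2 - 31*g^2/4 - 21*g/4 + 31*sqrt(2)*g/2 + 21*sqrt(2)/2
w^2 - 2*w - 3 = (w - 3)*(w + 1)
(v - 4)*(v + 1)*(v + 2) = v^3 - v^2 - 10*v - 8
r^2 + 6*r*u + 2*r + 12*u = (r + 2)*(r + 6*u)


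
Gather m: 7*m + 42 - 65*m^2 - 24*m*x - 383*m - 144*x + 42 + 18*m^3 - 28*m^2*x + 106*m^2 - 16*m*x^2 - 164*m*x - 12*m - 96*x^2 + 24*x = 18*m^3 + m^2*(41 - 28*x) + m*(-16*x^2 - 188*x - 388) - 96*x^2 - 120*x + 84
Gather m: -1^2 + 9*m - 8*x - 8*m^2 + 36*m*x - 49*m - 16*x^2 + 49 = -8*m^2 + m*(36*x - 40) - 16*x^2 - 8*x + 48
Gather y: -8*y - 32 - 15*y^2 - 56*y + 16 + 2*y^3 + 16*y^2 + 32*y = 2*y^3 + y^2 - 32*y - 16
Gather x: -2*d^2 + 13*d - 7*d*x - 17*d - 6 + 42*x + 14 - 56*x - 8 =-2*d^2 - 4*d + x*(-7*d - 14)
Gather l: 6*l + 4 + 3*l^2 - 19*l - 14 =3*l^2 - 13*l - 10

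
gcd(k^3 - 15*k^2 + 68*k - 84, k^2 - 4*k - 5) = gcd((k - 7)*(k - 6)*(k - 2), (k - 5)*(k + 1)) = 1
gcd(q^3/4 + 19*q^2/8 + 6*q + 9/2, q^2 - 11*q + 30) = 1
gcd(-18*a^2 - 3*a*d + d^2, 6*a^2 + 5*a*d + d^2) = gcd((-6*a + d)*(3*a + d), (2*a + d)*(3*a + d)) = 3*a + d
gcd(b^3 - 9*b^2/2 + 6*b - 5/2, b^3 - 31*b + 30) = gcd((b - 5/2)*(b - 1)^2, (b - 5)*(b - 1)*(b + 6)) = b - 1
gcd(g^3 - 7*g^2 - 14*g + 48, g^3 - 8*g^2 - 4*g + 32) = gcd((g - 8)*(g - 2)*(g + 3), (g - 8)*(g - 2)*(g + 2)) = g^2 - 10*g + 16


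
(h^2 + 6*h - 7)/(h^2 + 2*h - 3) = (h + 7)/(h + 3)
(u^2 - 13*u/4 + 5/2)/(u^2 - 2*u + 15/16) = 4*(u - 2)/(4*u - 3)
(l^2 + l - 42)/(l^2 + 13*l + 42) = (l - 6)/(l + 6)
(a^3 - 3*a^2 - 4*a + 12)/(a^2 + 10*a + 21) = (a^3 - 3*a^2 - 4*a + 12)/(a^2 + 10*a + 21)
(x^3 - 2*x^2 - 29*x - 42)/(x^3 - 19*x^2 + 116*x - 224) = (x^2 + 5*x + 6)/(x^2 - 12*x + 32)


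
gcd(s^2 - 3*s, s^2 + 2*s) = s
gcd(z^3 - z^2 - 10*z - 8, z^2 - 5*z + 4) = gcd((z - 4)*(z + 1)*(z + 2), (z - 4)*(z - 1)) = z - 4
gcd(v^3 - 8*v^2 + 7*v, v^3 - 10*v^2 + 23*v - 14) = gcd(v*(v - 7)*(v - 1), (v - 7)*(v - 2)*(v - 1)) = v^2 - 8*v + 7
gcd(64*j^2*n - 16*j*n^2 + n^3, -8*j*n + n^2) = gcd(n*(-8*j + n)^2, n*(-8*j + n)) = 8*j*n - n^2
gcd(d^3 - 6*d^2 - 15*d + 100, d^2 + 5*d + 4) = d + 4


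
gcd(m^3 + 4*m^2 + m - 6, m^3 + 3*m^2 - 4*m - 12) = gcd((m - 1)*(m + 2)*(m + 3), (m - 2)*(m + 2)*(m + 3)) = m^2 + 5*m + 6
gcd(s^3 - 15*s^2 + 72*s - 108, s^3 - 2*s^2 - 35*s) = 1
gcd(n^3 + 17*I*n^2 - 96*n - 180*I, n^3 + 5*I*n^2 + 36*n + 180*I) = n^2 + 11*I*n - 30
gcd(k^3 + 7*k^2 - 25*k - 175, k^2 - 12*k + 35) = k - 5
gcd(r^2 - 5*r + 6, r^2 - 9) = r - 3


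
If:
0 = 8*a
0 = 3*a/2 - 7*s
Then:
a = 0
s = 0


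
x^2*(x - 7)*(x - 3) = x^4 - 10*x^3 + 21*x^2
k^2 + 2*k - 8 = (k - 2)*(k + 4)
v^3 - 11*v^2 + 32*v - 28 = (v - 7)*(v - 2)^2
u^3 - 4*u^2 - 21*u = u*(u - 7)*(u + 3)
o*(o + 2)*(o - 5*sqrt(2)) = o^3 - 5*sqrt(2)*o^2 + 2*o^2 - 10*sqrt(2)*o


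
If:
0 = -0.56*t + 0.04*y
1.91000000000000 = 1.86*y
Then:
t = 0.07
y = 1.03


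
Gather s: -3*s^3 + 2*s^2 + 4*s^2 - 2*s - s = -3*s^3 + 6*s^2 - 3*s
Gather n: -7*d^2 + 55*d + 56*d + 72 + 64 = -7*d^2 + 111*d + 136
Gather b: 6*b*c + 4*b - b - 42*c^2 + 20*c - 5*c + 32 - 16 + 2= b*(6*c + 3) - 42*c^2 + 15*c + 18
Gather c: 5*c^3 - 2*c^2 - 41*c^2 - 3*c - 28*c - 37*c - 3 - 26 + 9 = 5*c^3 - 43*c^2 - 68*c - 20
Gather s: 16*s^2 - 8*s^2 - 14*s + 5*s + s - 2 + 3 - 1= 8*s^2 - 8*s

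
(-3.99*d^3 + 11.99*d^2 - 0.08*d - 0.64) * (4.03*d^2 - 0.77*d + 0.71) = -16.0797*d^5 + 51.392*d^4 - 12.3876*d^3 + 5.9953*d^2 + 0.436*d - 0.4544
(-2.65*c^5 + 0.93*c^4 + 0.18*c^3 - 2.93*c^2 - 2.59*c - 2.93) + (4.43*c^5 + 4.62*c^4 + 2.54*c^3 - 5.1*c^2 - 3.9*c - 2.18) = 1.78*c^5 + 5.55*c^4 + 2.72*c^3 - 8.03*c^2 - 6.49*c - 5.11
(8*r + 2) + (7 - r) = 7*r + 9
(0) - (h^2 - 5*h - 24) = -h^2 + 5*h + 24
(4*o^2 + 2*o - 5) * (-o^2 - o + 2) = -4*o^4 - 6*o^3 + 11*o^2 + 9*o - 10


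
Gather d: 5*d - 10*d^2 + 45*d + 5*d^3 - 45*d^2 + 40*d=5*d^3 - 55*d^2 + 90*d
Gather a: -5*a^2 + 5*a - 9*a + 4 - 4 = -5*a^2 - 4*a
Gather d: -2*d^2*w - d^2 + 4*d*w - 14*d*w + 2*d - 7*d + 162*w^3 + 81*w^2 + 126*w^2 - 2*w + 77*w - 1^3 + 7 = d^2*(-2*w - 1) + d*(-10*w - 5) + 162*w^3 + 207*w^2 + 75*w + 6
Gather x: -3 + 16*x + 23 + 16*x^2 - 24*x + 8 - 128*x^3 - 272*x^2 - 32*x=-128*x^3 - 256*x^2 - 40*x + 28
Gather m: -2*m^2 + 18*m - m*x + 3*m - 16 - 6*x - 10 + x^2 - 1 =-2*m^2 + m*(21 - x) + x^2 - 6*x - 27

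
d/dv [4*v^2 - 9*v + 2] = 8*v - 9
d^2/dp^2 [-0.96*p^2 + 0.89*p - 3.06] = -1.92000000000000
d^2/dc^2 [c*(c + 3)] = 2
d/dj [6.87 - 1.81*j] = -1.81000000000000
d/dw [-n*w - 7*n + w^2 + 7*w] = -n + 2*w + 7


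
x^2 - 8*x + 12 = (x - 6)*(x - 2)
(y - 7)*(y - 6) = y^2 - 13*y + 42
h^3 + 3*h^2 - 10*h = h*(h - 2)*(h + 5)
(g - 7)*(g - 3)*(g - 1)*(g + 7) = g^4 - 4*g^3 - 46*g^2 + 196*g - 147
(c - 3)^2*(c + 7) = c^3 + c^2 - 33*c + 63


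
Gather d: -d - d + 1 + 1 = 2 - 2*d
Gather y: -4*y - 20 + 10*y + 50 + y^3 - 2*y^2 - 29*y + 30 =y^3 - 2*y^2 - 23*y + 60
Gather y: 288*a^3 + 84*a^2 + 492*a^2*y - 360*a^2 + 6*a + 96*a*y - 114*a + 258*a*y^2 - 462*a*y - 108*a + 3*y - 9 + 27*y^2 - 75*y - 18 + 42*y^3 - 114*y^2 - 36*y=288*a^3 - 276*a^2 - 216*a + 42*y^3 + y^2*(258*a - 87) + y*(492*a^2 - 366*a - 108) - 27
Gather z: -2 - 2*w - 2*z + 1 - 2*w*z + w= -w + z*(-2*w - 2) - 1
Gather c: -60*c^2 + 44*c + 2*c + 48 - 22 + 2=-60*c^2 + 46*c + 28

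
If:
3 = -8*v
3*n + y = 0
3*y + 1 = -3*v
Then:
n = -1/72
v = -3/8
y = 1/24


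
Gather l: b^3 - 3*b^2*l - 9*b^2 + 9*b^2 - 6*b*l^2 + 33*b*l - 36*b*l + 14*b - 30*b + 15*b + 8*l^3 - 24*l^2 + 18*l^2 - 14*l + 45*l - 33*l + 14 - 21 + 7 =b^3 - b + 8*l^3 + l^2*(-6*b - 6) + l*(-3*b^2 - 3*b - 2)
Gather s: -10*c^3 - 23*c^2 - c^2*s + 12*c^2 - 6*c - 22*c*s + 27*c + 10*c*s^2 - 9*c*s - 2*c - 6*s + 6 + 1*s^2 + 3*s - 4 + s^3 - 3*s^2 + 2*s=-10*c^3 - 11*c^2 + 19*c + s^3 + s^2*(10*c - 2) + s*(-c^2 - 31*c - 1) + 2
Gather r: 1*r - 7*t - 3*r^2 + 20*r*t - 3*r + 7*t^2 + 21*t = -3*r^2 + r*(20*t - 2) + 7*t^2 + 14*t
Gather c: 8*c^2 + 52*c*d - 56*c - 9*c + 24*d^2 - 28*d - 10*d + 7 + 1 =8*c^2 + c*(52*d - 65) + 24*d^2 - 38*d + 8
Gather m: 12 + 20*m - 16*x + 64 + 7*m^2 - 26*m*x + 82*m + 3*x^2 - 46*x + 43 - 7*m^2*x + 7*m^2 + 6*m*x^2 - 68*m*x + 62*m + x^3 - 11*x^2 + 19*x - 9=m^2*(14 - 7*x) + m*(6*x^2 - 94*x + 164) + x^3 - 8*x^2 - 43*x + 110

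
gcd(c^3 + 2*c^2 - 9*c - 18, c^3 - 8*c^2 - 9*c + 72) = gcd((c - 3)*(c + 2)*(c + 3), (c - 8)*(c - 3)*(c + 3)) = c^2 - 9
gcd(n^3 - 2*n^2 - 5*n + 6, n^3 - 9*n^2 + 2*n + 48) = n^2 - n - 6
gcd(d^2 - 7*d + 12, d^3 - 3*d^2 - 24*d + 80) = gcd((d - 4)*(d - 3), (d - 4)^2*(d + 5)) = d - 4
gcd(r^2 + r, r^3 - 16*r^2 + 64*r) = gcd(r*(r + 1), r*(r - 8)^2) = r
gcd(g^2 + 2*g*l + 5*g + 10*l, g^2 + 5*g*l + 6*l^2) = g + 2*l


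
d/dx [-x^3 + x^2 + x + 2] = -3*x^2 + 2*x + 1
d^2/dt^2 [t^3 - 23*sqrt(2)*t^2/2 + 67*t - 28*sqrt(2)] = 6*t - 23*sqrt(2)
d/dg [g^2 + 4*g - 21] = 2*g + 4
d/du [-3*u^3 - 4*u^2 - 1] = u*(-9*u - 8)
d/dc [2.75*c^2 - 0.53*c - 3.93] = 5.5*c - 0.53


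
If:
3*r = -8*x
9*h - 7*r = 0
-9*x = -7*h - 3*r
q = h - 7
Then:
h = 0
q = -7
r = 0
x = 0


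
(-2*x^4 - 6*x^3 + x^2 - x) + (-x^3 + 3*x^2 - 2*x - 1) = -2*x^4 - 7*x^3 + 4*x^2 - 3*x - 1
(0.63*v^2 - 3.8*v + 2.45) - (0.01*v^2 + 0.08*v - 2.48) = 0.62*v^2 - 3.88*v + 4.93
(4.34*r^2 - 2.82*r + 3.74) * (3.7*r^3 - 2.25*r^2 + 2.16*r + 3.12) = 16.058*r^5 - 20.199*r^4 + 29.5574*r^3 - 0.9654*r^2 - 0.719999999999999*r + 11.6688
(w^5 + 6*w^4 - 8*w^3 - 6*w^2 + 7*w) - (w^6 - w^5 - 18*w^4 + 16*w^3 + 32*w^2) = -w^6 + 2*w^5 + 24*w^4 - 24*w^3 - 38*w^2 + 7*w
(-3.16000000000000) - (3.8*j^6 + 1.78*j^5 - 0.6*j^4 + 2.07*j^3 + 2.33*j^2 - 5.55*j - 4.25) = -3.8*j^6 - 1.78*j^5 + 0.6*j^4 - 2.07*j^3 - 2.33*j^2 + 5.55*j + 1.09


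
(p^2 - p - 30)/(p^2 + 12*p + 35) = (p - 6)/(p + 7)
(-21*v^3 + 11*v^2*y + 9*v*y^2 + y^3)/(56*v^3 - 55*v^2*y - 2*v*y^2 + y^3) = (3*v + y)/(-8*v + y)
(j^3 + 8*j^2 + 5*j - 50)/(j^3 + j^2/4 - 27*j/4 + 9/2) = 4*(j^2 + 10*j + 25)/(4*j^2 + 9*j - 9)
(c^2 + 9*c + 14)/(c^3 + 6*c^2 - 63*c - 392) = (c + 2)/(c^2 - c - 56)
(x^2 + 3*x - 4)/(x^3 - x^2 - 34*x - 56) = (x - 1)/(x^2 - 5*x - 14)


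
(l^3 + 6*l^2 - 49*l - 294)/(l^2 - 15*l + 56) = (l^2 + 13*l + 42)/(l - 8)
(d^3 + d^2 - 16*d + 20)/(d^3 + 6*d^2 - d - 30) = (d - 2)/(d + 3)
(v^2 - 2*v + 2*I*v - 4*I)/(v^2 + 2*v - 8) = (v + 2*I)/(v + 4)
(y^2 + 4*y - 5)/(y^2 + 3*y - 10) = (y - 1)/(y - 2)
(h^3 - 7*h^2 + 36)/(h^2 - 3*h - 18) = (h^2 - h - 6)/(h + 3)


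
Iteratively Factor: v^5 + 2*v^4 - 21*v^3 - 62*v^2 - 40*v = (v + 4)*(v^4 - 2*v^3 - 13*v^2 - 10*v) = (v + 1)*(v + 4)*(v^3 - 3*v^2 - 10*v) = v*(v + 1)*(v + 4)*(v^2 - 3*v - 10) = v*(v - 5)*(v + 1)*(v + 4)*(v + 2)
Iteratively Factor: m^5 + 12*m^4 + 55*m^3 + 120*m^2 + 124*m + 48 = (m + 2)*(m^4 + 10*m^3 + 35*m^2 + 50*m + 24) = (m + 1)*(m + 2)*(m^3 + 9*m^2 + 26*m + 24) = (m + 1)*(m + 2)*(m + 3)*(m^2 + 6*m + 8) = (m + 1)*(m + 2)^2*(m + 3)*(m + 4)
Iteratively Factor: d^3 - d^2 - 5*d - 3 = (d + 1)*(d^2 - 2*d - 3) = (d + 1)^2*(d - 3)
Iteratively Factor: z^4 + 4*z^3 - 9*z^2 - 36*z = (z - 3)*(z^3 + 7*z^2 + 12*z) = z*(z - 3)*(z^2 + 7*z + 12) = z*(z - 3)*(z + 4)*(z + 3)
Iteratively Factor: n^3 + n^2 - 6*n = (n - 2)*(n^2 + 3*n) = (n - 2)*(n + 3)*(n)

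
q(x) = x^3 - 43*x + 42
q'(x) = 3*x^2 - 43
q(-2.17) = 125.09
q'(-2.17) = -28.87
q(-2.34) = 129.81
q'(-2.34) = -26.57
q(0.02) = 41.14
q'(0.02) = -43.00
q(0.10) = 37.70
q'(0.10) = -42.97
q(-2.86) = 141.59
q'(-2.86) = -18.46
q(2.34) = -45.81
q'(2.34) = -26.57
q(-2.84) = 141.21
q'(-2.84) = -18.80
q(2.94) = -59.01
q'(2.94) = -17.07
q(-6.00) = 84.00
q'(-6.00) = 65.00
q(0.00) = 42.00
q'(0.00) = -43.00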